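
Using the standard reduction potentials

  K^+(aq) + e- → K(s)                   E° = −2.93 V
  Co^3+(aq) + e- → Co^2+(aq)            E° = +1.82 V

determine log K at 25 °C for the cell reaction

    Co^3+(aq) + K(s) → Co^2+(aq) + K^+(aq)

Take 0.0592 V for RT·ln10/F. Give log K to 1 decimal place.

The Co³⁺/Co²⁺ couple is reduced (cathode); E°cell = +1.82 − (−2.93) = +4.75 V with n = 1.
At equilibrium E = 0, so log K = nE°cell / 0.0592 = (1)(+4.75) / 0.0592 = 80.2.

log K = 80.2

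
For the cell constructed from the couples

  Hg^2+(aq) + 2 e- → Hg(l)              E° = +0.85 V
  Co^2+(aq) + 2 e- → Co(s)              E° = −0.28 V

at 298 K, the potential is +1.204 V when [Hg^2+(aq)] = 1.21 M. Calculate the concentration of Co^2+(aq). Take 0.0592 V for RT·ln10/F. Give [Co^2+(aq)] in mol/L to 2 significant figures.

0.0038 M

Hg²⁺/Hg is the cathode (higher E°); E°cell = +0.85 − (−0.28) = +1.13 V with n = 2.
From the Nernst equation, log Q = n(E° − E)/0.0592 = 2·(+1.13 − (+1.204))/0.0592 = −2.500.
The balanced reaction is Hg^2+(aq) + Co(s) → Hg(l) + Co^2+(aq), so Q = [Co^2+(aq)] / [Hg^2+(aq)].
Substituting the known concentrations and solving, log [Co^2+(aq)] = −2.417 and [Co^2+(aq)] = 0.0038 M.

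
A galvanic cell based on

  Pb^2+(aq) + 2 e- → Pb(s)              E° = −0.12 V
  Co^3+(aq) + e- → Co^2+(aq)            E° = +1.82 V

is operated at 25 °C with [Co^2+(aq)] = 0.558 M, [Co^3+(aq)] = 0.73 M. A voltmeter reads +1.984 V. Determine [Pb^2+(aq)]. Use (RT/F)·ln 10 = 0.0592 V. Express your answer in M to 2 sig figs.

With Co³⁺/Co²⁺ at the cathode and Pb²⁺/Pb at the anode, E°cell = +1.82 − (−0.12) = +1.94 V (n = 2).
Rearranging E = E° − (0.0592/n)·log Q gives log Q = 2(+1.94 − (+1.984))/0.0592 = −1.486.
For 2 Co^3+(aq) + Pb(s) → 2 Co^2+(aq) + Pb^2+(aq), the reaction quotient is Q = ([Co^2+(aq)]^2·[Pb^2+(aq)]) / [Co^3+(aq)]^2.
Isolating [Pb^2+(aq)] in Q = 10^{−1.486} yields log [Pb^2+(aq)] = −1.253, i.e. 0.056 M.

0.056 M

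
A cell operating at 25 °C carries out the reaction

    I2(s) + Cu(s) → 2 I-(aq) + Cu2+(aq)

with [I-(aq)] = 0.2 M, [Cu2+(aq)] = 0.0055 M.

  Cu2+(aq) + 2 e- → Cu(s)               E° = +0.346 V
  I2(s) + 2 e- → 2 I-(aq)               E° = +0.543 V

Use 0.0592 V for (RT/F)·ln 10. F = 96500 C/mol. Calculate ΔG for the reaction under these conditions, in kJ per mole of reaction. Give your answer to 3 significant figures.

−58.9 kJ/mol

E°cell = +0.543 − (+0.346) = +0.197 V; the balanced reaction transfers n = 2 electrons.
Q = [I-(aq)]^2·[Cu2+(aq)] = 0.00022, so log Q = −3.658 and E = +0.197 − (0.0592/2)(−3.658) = +0.3053 V.
Then ΔG = −nFE = −2 × 96500 × +0.3053 J/mol = −58.9 kJ/mol.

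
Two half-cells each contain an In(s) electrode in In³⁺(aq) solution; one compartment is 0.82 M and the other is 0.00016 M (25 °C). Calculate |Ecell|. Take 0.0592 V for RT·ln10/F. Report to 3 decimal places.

0.073 V

For a concentration cell E°cell = 0, since both electrodes use the same couple.
The compartment with the higher In³⁺(aq) concentration (0.82 M) acts as the cathode; ions are reduced there and produced at the dilute (0.00016 M) anode.
With n = 3, Ecell = −(0.0592/3)·log([dilute]/[conc]) = −(0.0592/3)·log(0.00016/0.82) = +0.073 V.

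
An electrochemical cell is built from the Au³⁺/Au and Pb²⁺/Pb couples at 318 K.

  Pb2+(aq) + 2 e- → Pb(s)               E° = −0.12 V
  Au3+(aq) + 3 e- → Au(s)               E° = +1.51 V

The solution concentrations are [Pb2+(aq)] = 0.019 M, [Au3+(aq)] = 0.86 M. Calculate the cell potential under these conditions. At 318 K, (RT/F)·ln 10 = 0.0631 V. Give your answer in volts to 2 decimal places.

The Au³⁺/Au couple has the more positive E°, so it is the cathode; Pb²⁺/Pb is the anode.
E°cell = E°cat − E°an = +1.51 − (−0.12) = +1.63 V; n = 6.
The balanced reaction is 2 Au3+(aq) + 3 Pb(s) → 2 Au(s) + 3 Pb2+(aq), so Q = [Pb2+(aq)]^3 / [Au3+(aq)]^2 = 9.27×10^−6 and log Q = −5.033.
Applying E = E° − (RT ln10/nF)·log Q gives +1.63 − (0.0631/6)(−5.033) = +1.68 V.

+1.68 V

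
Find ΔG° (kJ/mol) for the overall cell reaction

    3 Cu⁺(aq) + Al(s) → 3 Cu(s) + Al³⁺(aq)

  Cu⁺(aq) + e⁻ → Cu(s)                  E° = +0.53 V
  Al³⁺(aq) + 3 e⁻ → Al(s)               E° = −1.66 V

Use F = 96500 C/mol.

In the reaction as written Cu⁺(aq) is reduced, so the Cu⁺/Cu couple is the cathode and Al³⁺/Al is the anode.
E°cell = +0.53 − (−1.66) = +2.19 V; balancing electrons gives n = 3.
ΔG° = −nFE°cell = −(3)(96500)(+2.19) J/mol = −634 kJ/mol.

−634 kJ/mol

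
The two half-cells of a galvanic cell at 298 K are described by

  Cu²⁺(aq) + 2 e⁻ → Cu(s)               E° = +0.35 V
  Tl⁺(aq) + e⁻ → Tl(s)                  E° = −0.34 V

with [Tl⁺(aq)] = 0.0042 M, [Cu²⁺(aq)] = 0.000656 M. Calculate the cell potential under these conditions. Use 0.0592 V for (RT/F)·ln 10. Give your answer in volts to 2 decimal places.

+0.74 V

Since E°(Cu²⁺/Cu) > E°(Tl⁺/Tl), Cu²⁺/Cu serves as the cathode.
The standard potential is +0.35 − (−0.34) = +0.69 V and the balanced reaction transfers n = 2 electrons.
The balanced reaction is Cu²⁺(aq) + 2 Tl(s) → Cu(s) + 2 Tl⁺(aq), so Q = [Tl⁺(aq)]^2 / [Cu²⁺(aq)] = 0.0269 and log Q = −1.570.
E = E° − (0.0592/n)·log Q = +0.69 − (0.0592/2)(−1.570) = +0.74 V.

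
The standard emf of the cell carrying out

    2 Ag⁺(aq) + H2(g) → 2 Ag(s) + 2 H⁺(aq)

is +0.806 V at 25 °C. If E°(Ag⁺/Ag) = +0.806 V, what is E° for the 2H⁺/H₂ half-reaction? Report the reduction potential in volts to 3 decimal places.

In the reaction as written the Ag⁺/Ag couple is reduced (cathode) and 2H⁺/H₂ is oxidized (anode), so E°cell = E°(Ag⁺/Ag) − E°(2H⁺/H₂).
E°(2H⁺/H₂) = E°(cathode) − E°cell = +0.806 − (+0.806) = +0.000 V.

+0.000 V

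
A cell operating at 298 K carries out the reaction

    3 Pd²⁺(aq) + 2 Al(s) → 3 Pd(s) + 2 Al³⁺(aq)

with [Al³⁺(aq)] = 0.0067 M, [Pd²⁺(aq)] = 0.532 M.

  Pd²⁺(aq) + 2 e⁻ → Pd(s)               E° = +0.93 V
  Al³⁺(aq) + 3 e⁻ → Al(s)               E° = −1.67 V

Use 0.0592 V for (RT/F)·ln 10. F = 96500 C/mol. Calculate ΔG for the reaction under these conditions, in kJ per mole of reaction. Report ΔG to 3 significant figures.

−1530 kJ/mol

The standard cell potential is +0.93 − (−1.67) = +2.60 V, with n = 6 electrons in the balanced equation.
Q = [Al³⁺(aq)]^2 / [Pd²⁺(aq)]^3 = 0.000298, so log Q = −3.526 and E = +2.60 − (0.0592/6)(−3.526) = +2.6348 V.
Finally ΔG = −nFE = −(6)(96500 C/mol)(+2.6348 V) = −1530 kJ/mol.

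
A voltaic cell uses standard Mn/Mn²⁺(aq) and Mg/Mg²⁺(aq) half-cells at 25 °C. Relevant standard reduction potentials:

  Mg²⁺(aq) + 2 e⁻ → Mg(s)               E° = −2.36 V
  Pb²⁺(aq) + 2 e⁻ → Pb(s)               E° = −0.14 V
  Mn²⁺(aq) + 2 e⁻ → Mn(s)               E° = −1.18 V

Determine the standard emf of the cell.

Of the two couples in this cell, the one with the more positive reduction potential is reduced at the cathode: here that is Mn²⁺/Mn (−1.18 V); Mg²⁺/Mg (−2.36 V) is the anode.
E°cell = E°(cathode) − E°(anode) = −1.18 − (−2.36) = +1.18 V.

+1.18 V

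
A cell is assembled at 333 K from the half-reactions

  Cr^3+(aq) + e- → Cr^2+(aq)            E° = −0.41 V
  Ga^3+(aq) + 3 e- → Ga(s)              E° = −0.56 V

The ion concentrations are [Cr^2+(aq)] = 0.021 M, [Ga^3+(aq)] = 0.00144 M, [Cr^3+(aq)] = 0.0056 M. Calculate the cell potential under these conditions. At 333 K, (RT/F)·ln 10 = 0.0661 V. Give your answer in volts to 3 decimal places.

Cr³⁺/Cr²⁺ is reduced (cathode, E° = −0.41 V) and Ga³⁺/Ga is oxidized (anode).
E°cell = −0.41 − (−0.56) = +0.15 V, with n = 3 electrons transferred.
Balancing gives 3 Cr^3+(aq) + Ga(s) → 3 Cr^2+(aq) + Ga^3+(aq); hence Q = ([Cr^2+(aq)]^3·[Ga^3+(aq)]) / [Cr^3+(aq)]^3 = 0.0759 (log Q = −1.120).
Applying E = E° − (RT ln10/nF)·log Q gives +0.15 − (0.0661/3)(−1.120) = +0.175 V.

+0.175 V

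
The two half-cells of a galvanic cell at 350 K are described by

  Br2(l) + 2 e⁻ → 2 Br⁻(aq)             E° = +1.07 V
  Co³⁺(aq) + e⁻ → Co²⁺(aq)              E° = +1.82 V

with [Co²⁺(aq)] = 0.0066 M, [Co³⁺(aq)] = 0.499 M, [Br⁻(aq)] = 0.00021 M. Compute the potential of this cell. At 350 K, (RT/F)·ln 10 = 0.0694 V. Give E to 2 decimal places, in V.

+0.63 V

The Co³⁺/Co²⁺ couple has the more positive E°, so it is the cathode; Br₂/Br⁻ is the anode.
The standard potential is +1.82 − (+1.07) = +0.75 V and the balanced reaction transfers n = 2 electrons.
The balanced reaction is 2 Co³⁺(aq) + 2 Br⁻(aq) → 2 Co²⁺(aq) + Br2(l), so Q = [Co²⁺(aq)]^2 / ([Co³⁺(aq)]^2·[Br⁻(aq)]^2) = 3.97×10^3 and log Q = 3.598.
By the Nernst equation, E = +0.75 − (0.0694/2)·(3.598) = +0.63 V.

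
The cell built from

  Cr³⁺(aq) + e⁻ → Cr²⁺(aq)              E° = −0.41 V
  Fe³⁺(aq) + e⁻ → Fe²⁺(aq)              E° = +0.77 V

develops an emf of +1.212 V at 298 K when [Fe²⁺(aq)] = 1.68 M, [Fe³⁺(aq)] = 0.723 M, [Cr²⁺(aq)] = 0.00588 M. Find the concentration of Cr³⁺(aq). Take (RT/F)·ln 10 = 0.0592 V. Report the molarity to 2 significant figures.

With Fe³⁺/Fe²⁺ at the cathode and Cr³⁺/Cr²⁺ at the anode, E°cell = +0.77 − (−0.41) = +1.18 V (n = 1).
Rearranging E = E° − (0.0592/n)·log Q gives log Q = 1(+1.18 − (+1.212))/0.0592 = −0.541.
For Fe³⁺(aq) + Cr²⁺(aq) → Fe²⁺(aq) + Cr³⁺(aq), the reaction quotient is Q = ([Fe²⁺(aq)]·[Cr³⁺(aq)]) / ([Fe³⁺(aq)]·[Cr²⁺(aq)]).
Solving for the unknown gives log [Cr³⁺(aq)] = −3.138, so [Cr³⁺(aq)] ≈ 0.00073 M.

0.00073 M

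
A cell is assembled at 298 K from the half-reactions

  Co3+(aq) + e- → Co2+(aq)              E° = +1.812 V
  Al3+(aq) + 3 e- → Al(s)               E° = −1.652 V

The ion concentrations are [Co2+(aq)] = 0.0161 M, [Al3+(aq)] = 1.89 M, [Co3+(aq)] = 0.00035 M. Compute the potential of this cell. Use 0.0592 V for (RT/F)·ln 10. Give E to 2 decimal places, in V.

+3.36 V

Since E°(Co³⁺/Co²⁺) > E°(Al³⁺/Al), Co³⁺/Co²⁺ serves as the cathode.
The standard potential is +1.812 − (−1.652) = +3.464 V and the balanced reaction transfers n = 3 electrons.
Balancing gives 3 Co3+(aq) + Al(s) → 3 Co2+(aq) + Al3+(aq); hence Q = ([Co2+(aq)]^3·[Al3+(aq)]) / [Co3+(aq)]^3 = 1.84×10^5 (log Q = 5.265).
E = E° − (0.0592/n)·log Q = +3.464 − (0.0592/3)(5.265) = +3.36 V.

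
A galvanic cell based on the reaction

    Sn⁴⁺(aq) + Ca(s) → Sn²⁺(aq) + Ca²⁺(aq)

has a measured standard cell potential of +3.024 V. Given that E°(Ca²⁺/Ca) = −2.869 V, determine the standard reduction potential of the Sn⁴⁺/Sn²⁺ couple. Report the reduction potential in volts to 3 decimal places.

+0.155 V

In the reaction as written the Sn⁴⁺/Sn²⁺ couple is reduced (cathode) and Ca²⁺/Ca is oxidized (anode), so E°cell = E°(Sn⁴⁺/Sn²⁺) − E°(Ca²⁺/Ca).
E°(Sn⁴⁺/Sn²⁺) = E°cell + E°(anode) = +3.024 + (−2.869) = +0.155 V.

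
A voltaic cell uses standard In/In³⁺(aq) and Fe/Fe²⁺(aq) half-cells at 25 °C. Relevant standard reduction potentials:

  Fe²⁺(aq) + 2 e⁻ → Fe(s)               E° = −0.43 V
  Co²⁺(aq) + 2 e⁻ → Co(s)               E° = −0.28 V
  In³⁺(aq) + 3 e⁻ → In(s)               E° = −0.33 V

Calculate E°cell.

Of the two couples in this cell, the one with the more positive reduction potential is reduced at the cathode: here that is In³⁺/In (−0.33 V); Fe²⁺/Fe (−0.43 V) is the anode.
E°cell = E°(cathode) − E°(anode) = −0.33 − (−0.43) = +0.10 V.

+0.10 V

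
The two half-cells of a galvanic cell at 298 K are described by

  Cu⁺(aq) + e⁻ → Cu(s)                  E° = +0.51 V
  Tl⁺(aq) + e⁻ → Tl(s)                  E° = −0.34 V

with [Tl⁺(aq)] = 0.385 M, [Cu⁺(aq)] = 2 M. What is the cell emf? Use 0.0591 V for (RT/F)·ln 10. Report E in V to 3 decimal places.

The Cu⁺/Cu couple has the more positive E°, so it is the cathode; Tl⁺/Tl is the anode.
E°cell = +0.51 − (−0.34) = +0.85 V, with n = 1 electron transferred.
Balancing gives Cu⁺(aq) + Tl(s) → Cu(s) + Tl⁺(aq); hence Q = [Tl⁺(aq)] / [Cu⁺(aq)] = 0.193 (log Q = −0.716).
Applying E = E° − (RT ln10/nF)·log Q gives +0.85 − (0.0591/1)(−0.716) = +0.892 V.

+0.892 V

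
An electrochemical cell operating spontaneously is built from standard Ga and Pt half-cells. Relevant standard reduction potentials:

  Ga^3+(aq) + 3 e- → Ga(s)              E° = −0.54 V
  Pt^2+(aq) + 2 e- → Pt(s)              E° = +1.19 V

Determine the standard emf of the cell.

+1.73 V

The Pt²⁺/Pt couple has the higher E°, so Pt ion is reduced (cathode) and Ga is oxidized (anode).
E°cell = E°(cathode) − E°(anode) = +1.19 − (−0.54) = +1.73 V.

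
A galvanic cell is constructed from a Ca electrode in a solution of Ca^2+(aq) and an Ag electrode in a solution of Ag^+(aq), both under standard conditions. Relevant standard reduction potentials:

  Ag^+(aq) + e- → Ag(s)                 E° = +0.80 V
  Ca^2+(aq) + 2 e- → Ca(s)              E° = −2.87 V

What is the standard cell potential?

+3.67 V

Of the two couples in this cell, the one with the more positive reduction potential is reduced at the cathode: here that is Ag⁺/Ag (+0.80 V); Ca²⁺/Ca (−2.87 V) is the anode.
E°cell = E°(cathode) − E°(anode) = +0.80 − (−2.87) = +3.67 V.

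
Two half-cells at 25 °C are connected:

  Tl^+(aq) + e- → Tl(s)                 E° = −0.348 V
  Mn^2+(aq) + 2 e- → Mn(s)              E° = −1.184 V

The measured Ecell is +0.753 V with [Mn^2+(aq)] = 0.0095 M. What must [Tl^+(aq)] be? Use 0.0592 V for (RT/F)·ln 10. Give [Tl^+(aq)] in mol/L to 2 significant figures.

0.0039 M

The Tl⁺/Tl couple has the larger reduction potential, so it is the cathode: E°cell = −0.348 − (−1.184) = +0.836 V and n = 2.
Rearranging E = E° − (0.0592/n)·log Q gives log Q = 2(+0.836 − (+0.753))/0.0592 = 2.804.
The balanced reaction is 2 Tl^+(aq) + Mn(s) → 2 Tl(s) + Mn^2+(aq), so Q = [Mn^2+(aq)] / [Tl^+(aq)]^2.
Substituting the known concentrations and solving, log [Tl^+(aq)] = −2.413 and [Tl^+(aq)] = 0.0039 M.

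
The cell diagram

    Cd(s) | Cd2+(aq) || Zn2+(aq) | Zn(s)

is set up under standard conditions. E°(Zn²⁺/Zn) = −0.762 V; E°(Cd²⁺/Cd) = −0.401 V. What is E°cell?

By convention the left-hand electrode in cell notation is the anode (oxidation) and the right-hand electrode is the cathode (reduction).
E°cell = E°(right) − E°(left) = −0.762 − (−0.401) = −0.361 V.
The negative sign shows that, as written, the cell would require an external voltage to drive the reaction.

−0.361 V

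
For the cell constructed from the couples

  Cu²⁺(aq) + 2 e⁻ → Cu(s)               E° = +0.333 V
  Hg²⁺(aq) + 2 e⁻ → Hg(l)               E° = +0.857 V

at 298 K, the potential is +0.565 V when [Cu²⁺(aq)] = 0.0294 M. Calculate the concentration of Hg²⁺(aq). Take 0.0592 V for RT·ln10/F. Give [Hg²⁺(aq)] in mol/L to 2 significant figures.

0.71 M

The Hg²⁺/Hg couple has the larger reduction potential, so it is the cathode: E°cell = +0.857 − (+0.333) = +0.524 V and n = 2.
Rearranging E = E° − (0.0592/n)·log Q gives log Q = 2(+0.524 − (+0.565))/0.0592 = −1.385.
For Hg²⁺(aq) + Cu(s) → Hg(l) + Cu²⁺(aq), the reaction quotient is Q = [Cu²⁺(aq)] / [Hg²⁺(aq)].
Substituting the known concentrations and solving, log [Hg²⁺(aq)] = −0.147 and [Hg²⁺(aq)] = 0.71 M.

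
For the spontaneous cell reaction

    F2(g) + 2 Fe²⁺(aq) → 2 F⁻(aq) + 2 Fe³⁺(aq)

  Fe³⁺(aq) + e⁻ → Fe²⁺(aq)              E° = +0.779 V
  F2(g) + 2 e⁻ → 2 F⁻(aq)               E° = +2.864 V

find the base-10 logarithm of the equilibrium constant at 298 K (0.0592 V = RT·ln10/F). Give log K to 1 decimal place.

log K = 70.4

The F₂/F⁻ couple is reduced (cathode); E°cell = +2.864 − (+0.779) = +2.085 V with n = 2.
At equilibrium E = 0, so log K = nE°cell / 0.0592 = (2)(+2.085) / 0.0592 = 70.4.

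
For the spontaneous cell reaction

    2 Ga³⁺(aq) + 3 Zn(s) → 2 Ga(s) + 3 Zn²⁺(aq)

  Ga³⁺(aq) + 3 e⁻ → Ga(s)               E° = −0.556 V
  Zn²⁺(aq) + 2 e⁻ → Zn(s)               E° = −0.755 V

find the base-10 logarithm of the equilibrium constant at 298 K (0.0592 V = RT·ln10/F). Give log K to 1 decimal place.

log K = 20.2

The Ga³⁺/Ga couple is reduced (cathode); E°cell = −0.556 − (−0.755) = +0.199 V with n = 6.
At equilibrium E = 0, so log K = nE°cell / 0.0592 = (6)(+0.199) / 0.0592 = 20.2.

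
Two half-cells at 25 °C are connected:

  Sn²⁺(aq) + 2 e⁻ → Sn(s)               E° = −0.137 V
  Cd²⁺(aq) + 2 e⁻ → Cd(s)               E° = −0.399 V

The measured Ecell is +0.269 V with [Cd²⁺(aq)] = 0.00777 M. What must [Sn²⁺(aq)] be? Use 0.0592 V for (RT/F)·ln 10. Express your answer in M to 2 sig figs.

0.013 M

With Sn²⁺/Sn at the cathode and Cd²⁺/Cd at the anode, E°cell = −0.137 − (−0.399) = +0.262 V (n = 2).
Since E = E° − (0.0592/n)·log Q, log Q = n(E° − E)/0.0592 = −0.236.
Balancing electrons gives Sn²⁺(aq) + Cd(s) → Sn(s) + Cd²⁺(aq); thus Q = [Cd²⁺(aq)] / [Sn²⁺(aq)].
Solving for the unknown gives log [Sn²⁺(aq)] = −1.874, so [Sn²⁺(aq)] ≈ 0.013 M.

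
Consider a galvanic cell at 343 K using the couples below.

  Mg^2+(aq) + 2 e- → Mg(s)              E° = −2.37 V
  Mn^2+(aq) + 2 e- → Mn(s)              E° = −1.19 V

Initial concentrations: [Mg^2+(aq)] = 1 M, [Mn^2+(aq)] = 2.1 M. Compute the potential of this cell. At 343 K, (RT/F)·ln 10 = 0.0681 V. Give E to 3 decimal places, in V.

Since E°(Mn²⁺/Mn) > E°(Mg²⁺/Mg), Mn²⁺/Mn serves as the cathode.
The standard potential is −1.19 − (−2.37) = +1.18 V and the balanced reaction transfers n = 2 electrons.
The balanced reaction is Mn^2+(aq) + Mg(s) → Mn(s) + Mg^2+(aq), so Q = [Mg^2+(aq)] / [Mn^2+(aq)] = 0.476 and log Q = −0.322.
Applying E = E° − (RT ln10/nF)·log Q gives +1.18 − (0.0681/2)(−0.322) = +1.191 V.

+1.191 V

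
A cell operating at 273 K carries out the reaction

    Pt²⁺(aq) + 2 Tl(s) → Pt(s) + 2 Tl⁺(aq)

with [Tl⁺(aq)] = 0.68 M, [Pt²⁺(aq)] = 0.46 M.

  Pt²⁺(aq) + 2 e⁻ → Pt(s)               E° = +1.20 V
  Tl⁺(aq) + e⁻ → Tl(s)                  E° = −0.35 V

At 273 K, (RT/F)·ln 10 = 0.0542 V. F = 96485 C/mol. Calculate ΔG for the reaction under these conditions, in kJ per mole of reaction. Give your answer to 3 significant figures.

−299 kJ/mol

With Pt²⁺/Pt reduced at the cathode, E°cell = +1.20 − (−0.35) = +1.55 V and n = 2.
The reaction quotient is [Tl⁺(aq)]^2 / [Pt²⁺(aq)] = 1.01; by Nernst, E = +1.55 − (0.0542/2)(0.002) = +1.5499 V.
ΔG = −nFE = −(2)(96485)(+1.5499) J/mol = −299 kJ/mol.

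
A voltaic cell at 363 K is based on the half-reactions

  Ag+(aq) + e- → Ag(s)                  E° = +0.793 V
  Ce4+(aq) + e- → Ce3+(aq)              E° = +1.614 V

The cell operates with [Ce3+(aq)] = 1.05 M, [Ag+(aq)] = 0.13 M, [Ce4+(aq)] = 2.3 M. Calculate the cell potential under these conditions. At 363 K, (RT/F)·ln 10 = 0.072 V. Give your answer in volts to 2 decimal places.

Ce⁴⁺/Ce³⁺ is reduced (cathode, E° = +1.614 V) and Ag⁺/Ag is oxidized (anode).
E°cell = +1.614 − (+0.793) = +0.821 V, with n = 1 electron transferred.
The balanced reaction is Ce4+(aq) + Ag(s) → Ce3+(aq) + Ag+(aq), so Q = ([Ce3+(aq)]·[Ag+(aq)]) / [Ce4+(aq)] = 0.0593 and log Q = −1.227.
By the Nernst equation, E = +0.821 − (0.072/1)·(−1.227) = +0.91 V.

+0.91 V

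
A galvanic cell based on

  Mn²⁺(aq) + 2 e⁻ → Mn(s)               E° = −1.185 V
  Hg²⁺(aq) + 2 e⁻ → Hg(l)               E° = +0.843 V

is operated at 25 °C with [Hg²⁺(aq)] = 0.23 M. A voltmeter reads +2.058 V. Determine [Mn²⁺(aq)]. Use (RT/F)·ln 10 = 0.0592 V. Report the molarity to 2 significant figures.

With Hg²⁺/Hg at the cathode and Mn²⁺/Mn at the anode, E°cell = +0.843 − (−1.185) = +2.028 V (n = 2).
Since E = E° − (0.0592/n)·log Q, log Q = n(E° − E)/0.0592 = −1.014.
For Hg²⁺(aq) + Mn(s) → Hg(l) + Mn²⁺(aq), the reaction quotient is Q = [Mn²⁺(aq)] / [Hg²⁺(aq)].
Isolating [Mn²⁺(aq)] in Q = 10^{−1.014} yields log [Mn²⁺(aq)] = −1.652, i.e. 0.022 M.

0.022 M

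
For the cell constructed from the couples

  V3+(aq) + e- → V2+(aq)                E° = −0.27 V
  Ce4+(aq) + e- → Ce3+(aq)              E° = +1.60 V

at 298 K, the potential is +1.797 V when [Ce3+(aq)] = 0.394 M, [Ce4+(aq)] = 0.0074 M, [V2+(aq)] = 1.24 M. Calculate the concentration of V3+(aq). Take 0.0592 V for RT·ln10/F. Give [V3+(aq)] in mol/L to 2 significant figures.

0.40 M

With Ce⁴⁺/Ce³⁺ at the cathode and V³⁺/V²⁺ at the anode, E°cell = +1.60 − (−0.27) = +1.87 V (n = 1).
Rearranging E = E° − (0.0592/n)·log Q gives log Q = 1(+1.87 − (+1.797))/0.0592 = 1.233.
Balancing electrons gives Ce4+(aq) + V2+(aq) → Ce3+(aq) + V3+(aq); thus Q = ([Ce3+(aq)]·[V3+(aq)]) / ([Ce4+(aq)]·[V2+(aq)]).
Solving for the unknown gives log [V3+(aq)] = −0.400, so [V3+(aq)] ≈ 0.40 M.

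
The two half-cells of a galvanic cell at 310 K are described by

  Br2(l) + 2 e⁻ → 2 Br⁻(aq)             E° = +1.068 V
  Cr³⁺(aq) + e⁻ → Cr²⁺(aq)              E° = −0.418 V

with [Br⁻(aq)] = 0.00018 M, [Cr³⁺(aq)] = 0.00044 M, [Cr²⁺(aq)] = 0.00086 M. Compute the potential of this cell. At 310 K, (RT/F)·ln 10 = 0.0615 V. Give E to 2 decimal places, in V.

The Br₂/Br⁻ couple has the more positive E°, so it is the cathode; Cr³⁺/Cr²⁺ is the anode.
E°cell = E°cat − E°an = +1.068 − (−0.418) = +1.486 V; n = 2.
The balanced reaction is Br2(l) + 2 Cr²⁺(aq) → 2 Br⁻(aq) + 2 Cr³⁺(aq), so Q = ([Br⁻(aq)]^2·[Cr³⁺(aq)]^2) / [Cr²⁺(aq)]^2 = 8.48×10^−9 and log Q = −8.072.
E = E° − (0.0615/n)·log Q = +1.486 − (0.0615/2)(−8.072) = +1.73 V.

+1.73 V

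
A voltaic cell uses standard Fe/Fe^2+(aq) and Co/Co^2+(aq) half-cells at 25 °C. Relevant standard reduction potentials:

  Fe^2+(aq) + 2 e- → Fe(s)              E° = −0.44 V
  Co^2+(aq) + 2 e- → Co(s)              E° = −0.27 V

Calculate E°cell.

The Co²⁺/Co couple has the higher E°, so Co ion is reduced (cathode) and Fe is oxidized (anode).
E°cell = E°(cathode) − E°(anode) = −0.27 − (−0.44) = +0.17 V.

+0.17 V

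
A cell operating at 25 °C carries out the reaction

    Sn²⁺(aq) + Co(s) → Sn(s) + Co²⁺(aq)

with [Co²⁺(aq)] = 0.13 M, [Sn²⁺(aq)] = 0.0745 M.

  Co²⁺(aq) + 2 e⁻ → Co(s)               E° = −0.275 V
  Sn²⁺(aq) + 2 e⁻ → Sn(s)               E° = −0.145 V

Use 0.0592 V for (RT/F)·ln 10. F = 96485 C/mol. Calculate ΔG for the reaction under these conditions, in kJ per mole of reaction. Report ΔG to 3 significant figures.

E°cell = −0.145 − (−0.275) = +0.130 V; the balanced reaction transfers n = 2 electrons.
Q = [Co²⁺(aq)] / [Sn²⁺(aq)] = 1.74, so log Q = 0.242 and E = +0.130 − (0.0592/2)(0.242) = +0.1228 V.
ΔG = −nFE = −(2)(96485)(+0.1228) J/mol = −23.7 kJ/mol.

−23.7 kJ/mol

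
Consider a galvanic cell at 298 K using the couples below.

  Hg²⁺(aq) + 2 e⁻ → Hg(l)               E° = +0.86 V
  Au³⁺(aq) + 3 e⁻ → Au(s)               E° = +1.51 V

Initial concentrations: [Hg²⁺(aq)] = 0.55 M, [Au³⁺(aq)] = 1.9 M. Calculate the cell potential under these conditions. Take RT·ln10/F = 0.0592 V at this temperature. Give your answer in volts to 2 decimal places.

Since E°(Au³⁺/Au) > E°(Hg²⁺/Hg), Au³⁺/Au serves as the cathode.
The standard potential is +1.51 − (+0.86) = +0.65 V and the balanced reaction transfers n = 6 electrons.
The balanced reaction is 2 Au³⁺(aq) + 3 Hg(l) → 2 Au(s) + 3 Hg²⁺(aq), so Q = [Hg²⁺(aq)]^3 / [Au³⁺(aq)]^2 = 0.0461 and log Q = −1.336.
Applying E = E° − (RT ln10/nF)·log Q gives +0.65 − (0.0592/6)(−1.336) = +0.66 V.

+0.66 V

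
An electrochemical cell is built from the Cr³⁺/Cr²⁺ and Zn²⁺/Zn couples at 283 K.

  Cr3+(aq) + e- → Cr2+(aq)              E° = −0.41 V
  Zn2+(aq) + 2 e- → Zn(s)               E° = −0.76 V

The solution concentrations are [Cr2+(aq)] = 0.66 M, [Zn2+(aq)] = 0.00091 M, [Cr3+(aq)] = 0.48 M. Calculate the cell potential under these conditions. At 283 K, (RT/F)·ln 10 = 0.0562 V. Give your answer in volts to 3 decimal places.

Since E°(Cr³⁺/Cr²⁺) > E°(Zn²⁺/Zn), Cr³⁺/Cr²⁺ serves as the cathode.
The standard potential is −0.41 − (−0.76) = +0.35 V and the balanced reaction transfers n = 2 electrons.
The balanced reaction is 2 Cr3+(aq) + Zn(s) → 2 Cr2+(aq) + Zn2+(aq), so Q = ([Cr2+(aq)]^2·[Zn2+(aq)]) / [Cr3+(aq)]^2 = 0.00172 and log Q = −2.764.
By the Nernst equation, E = +0.35 − (0.0562/2)·(−2.764) = +0.428 V.

+0.428 V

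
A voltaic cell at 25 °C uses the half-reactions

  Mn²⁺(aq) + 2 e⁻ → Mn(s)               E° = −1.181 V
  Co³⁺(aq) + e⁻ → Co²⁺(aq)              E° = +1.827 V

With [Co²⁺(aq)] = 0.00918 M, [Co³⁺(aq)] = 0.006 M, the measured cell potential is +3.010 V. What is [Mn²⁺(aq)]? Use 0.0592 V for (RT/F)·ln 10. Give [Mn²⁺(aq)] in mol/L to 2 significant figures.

0.37 M

With Co³⁺/Co²⁺ at the cathode and Mn²⁺/Mn at the anode, E°cell = +1.827 − (−1.181) = +3.008 V (n = 2).
Since E = E° − (0.0592/n)·log Q, log Q = n(E° − E)/0.0592 = −0.068.
For 2 Co³⁺(aq) + Mn(s) → 2 Co²⁺(aq) + Mn²⁺(aq), the reaction quotient is Q = ([Co²⁺(aq)]^2·[Mn²⁺(aq)]) / [Co³⁺(aq)]^2.
Solving for the unknown gives log [Mn²⁺(aq)] = −0.437, so [Mn²⁺(aq)] ≈ 0.37 M.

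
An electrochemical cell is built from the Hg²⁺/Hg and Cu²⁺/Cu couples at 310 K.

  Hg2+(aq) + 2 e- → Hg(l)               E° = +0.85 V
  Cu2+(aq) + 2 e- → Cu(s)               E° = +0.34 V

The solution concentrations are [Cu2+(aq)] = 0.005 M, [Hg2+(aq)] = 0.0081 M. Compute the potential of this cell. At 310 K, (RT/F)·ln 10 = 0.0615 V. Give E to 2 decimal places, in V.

+0.52 V

Hg²⁺/Hg is reduced (cathode, E° = +0.85 V) and Cu²⁺/Cu is oxidized (anode).
E°cell = +0.85 − (+0.34) = +0.51 V, with n = 2 electrons transferred.
The balanced reaction is Hg2+(aq) + Cu(s) → Hg(l) + Cu2+(aq), so Q = [Cu2+(aq)] / [Hg2+(aq)] = 0.617 and log Q = −0.210.
E = E° − (0.0615/n)·log Q = +0.51 − (0.0615/2)(−0.210) = +0.52 V.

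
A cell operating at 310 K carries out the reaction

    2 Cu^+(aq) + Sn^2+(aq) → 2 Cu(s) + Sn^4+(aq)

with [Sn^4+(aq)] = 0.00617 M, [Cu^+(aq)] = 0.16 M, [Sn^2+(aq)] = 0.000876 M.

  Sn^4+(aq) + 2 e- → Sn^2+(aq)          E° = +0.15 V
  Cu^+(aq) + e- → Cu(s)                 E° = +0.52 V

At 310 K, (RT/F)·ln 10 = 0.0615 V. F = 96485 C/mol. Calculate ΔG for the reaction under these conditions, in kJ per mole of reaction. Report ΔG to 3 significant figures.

−56.9 kJ/mol

E°cell = +0.52 − (+0.15) = +0.37 V; the balanced reaction transfers n = 2 electrons.
Here Q = [Sn^4+(aq)] / ([Cu^+(aq)]^2·[Sn^2+(aq)]) = 275 (log Q = 2.440), giving E = +0.37 − (0.0615/2)·(2.440) = +0.2950 V.
Finally ΔG = −nFE = −(2)(96485 C/mol)(+0.2950 V) = −56.9 kJ/mol.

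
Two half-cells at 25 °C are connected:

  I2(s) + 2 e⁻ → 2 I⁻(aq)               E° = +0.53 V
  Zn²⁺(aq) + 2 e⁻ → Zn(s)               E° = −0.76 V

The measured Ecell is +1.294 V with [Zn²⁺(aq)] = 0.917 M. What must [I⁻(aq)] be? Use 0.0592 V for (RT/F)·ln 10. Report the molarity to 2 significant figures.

0.89 M

With I₂/I⁻ at the cathode and Zn²⁺/Zn at the anode, E°cell = +0.53 − (−0.76) = +1.29 V (n = 2).
From the Nernst equation, log Q = n(E° − E)/0.0592 = 2·(+1.29 − (+1.294))/0.0592 = −0.135.
The balanced reaction is I2(s) + Zn(s) → 2 I⁻(aq) + Zn²⁺(aq), so Q = [I⁻(aq)]^2·[Zn²⁺(aq)].
Solving for the unknown gives log [I⁻(aq)] = −0.049, so [I⁻(aq)] ≈ 0.89 M.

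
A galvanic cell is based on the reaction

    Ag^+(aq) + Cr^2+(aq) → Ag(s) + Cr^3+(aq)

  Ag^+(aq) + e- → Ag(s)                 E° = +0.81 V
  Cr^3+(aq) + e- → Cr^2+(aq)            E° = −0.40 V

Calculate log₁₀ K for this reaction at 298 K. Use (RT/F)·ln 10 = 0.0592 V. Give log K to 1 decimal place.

The Ag⁺/Ag couple is reduced (cathode); E°cell = +0.81 − (−0.40) = +1.21 V with n = 1.
At equilibrium E = 0, so log K = nE°cell / 0.0592 = (1)(+1.21) / 0.0592 = 20.4.

log K = 20.4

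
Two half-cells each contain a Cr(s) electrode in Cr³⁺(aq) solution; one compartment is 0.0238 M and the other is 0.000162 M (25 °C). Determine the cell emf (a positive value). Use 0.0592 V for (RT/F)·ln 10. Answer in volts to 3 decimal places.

For a concentration cell E°cell = 0, since both electrodes use the same couple.
The compartment with the higher Cr³⁺(aq) concentration (0.0238 M) acts as the cathode; ions are reduced there and produced at the dilute (0.000162 M) anode.
With n = 3, Ecell = −(0.0592/3)·log([dilute]/[conc]) = −(0.0592/3)·log(0.000162/0.0238) = +0.043 V.

0.043 V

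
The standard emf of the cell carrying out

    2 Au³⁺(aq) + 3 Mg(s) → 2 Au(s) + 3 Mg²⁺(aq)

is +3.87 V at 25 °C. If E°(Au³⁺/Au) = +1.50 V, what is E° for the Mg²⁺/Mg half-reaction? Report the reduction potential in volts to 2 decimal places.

−2.37 V

In the reaction as written the Au³⁺/Au couple is reduced (cathode) and Mg²⁺/Mg is oxidized (anode), so E°cell = E°(Au³⁺/Au) − E°(Mg²⁺/Mg).
E°(Mg²⁺/Mg) = E°(cathode) − E°cell = +1.50 − (+3.87) = −2.37 V.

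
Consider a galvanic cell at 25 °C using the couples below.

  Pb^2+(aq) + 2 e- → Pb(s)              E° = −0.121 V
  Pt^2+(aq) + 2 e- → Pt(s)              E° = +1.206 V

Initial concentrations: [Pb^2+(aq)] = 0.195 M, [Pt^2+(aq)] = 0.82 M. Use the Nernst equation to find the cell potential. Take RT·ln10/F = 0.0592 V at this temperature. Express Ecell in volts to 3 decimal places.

Since E°(Pt²⁺/Pt) > E°(Pb²⁺/Pb), Pt²⁺/Pt serves as the cathode.
E°cell = E°cat − E°an = +1.206 − (−0.121) = +1.327 V; n = 2.
The balanced reaction is Pt^2+(aq) + Pb(s) → Pt(s) + Pb^2+(aq), so Q = [Pb^2+(aq)] / [Pt^2+(aq)] = 0.238 and log Q = −0.624.
E = E° − (0.0592/n)·log Q = +1.327 − (0.0592/2)(−0.624) = +1.345 V.

+1.345 V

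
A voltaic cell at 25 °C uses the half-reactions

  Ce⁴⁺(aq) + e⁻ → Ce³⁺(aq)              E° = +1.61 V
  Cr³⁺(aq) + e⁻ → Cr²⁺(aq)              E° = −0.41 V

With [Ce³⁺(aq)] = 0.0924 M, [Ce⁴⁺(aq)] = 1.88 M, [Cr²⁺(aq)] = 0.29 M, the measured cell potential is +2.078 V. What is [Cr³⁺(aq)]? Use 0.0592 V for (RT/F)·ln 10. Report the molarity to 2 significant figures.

0.62 M

Ce⁴⁺/Ce³⁺ is the cathode (higher E°); E°cell = +1.61 − (−0.41) = +2.02 V with n = 1.
Since E = E° − (0.0592/n)·log Q, log Q = n(E° − E)/0.0592 = −0.980.
Balancing electrons gives Ce⁴⁺(aq) + Cr²⁺(aq) → Ce³⁺(aq) + Cr³⁺(aq); thus Q = ([Ce³⁺(aq)]·[Cr³⁺(aq)]) / ([Ce⁴⁺(aq)]·[Cr²⁺(aq)]).
Substituting the known concentrations and solving, log [Cr³⁺(aq)] = −0.209 and [Cr³⁺(aq)] = 0.62 M.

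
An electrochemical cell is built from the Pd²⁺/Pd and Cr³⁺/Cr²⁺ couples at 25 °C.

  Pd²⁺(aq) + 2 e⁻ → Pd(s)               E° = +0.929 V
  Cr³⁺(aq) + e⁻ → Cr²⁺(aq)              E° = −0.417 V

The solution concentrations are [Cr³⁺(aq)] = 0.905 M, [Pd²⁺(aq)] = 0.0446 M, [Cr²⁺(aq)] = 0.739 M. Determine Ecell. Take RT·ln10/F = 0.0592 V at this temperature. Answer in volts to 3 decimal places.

+1.301 V

The Pd²⁺/Pd couple has the more positive E°, so it is the cathode; Cr³⁺/Cr²⁺ is the anode.
E°cell = +0.929 − (−0.417) = +1.346 V, with n = 2 electrons transferred.
For the overall reaction Pd²⁺(aq) + 2 Cr²⁺(aq) → Pd(s) + 2 Cr³⁺(aq), Q = [Cr³⁺(aq)]^2 / ([Pd²⁺(aq)]·[Cr²⁺(aq)]^2) = 33.6, giving log Q = 1.527.
E = E° − (0.0592/n)·log Q = +1.346 − (0.0592/2)(1.527) = +1.301 V.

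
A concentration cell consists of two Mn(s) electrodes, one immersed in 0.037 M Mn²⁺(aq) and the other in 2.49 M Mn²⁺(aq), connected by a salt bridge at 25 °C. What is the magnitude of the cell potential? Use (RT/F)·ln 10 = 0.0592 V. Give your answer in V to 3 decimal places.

0.054 V

For a concentration cell E°cell = 0, since both electrodes use the same couple.
The compartment with the higher Mn²⁺(aq) concentration (2.49 M) acts as the cathode; ions are reduced there and produced at the dilute (0.037 M) anode.
With n = 2, Ecell = −(0.0592/2)·log([dilute]/[conc]) = −(0.0592/2)·log(0.037/2.49) = +0.054 V.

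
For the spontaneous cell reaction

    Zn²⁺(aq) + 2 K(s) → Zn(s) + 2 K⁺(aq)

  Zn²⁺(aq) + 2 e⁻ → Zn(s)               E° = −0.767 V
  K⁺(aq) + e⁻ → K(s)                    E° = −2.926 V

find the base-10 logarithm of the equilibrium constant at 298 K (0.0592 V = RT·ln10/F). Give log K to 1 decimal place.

log K = 72.9

The Zn²⁺/Zn couple is reduced (cathode); E°cell = −0.767 − (−2.926) = +2.159 V with n = 2.
At equilibrium E = 0, so log K = nE°cell / 0.0592 = (2)(+2.159) / 0.0592 = 72.9.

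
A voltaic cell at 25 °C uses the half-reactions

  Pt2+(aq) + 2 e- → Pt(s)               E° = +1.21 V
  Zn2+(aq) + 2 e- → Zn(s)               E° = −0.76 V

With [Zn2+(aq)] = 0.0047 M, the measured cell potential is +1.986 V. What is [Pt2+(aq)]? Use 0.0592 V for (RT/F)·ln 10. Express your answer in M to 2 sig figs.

0.016 M

The Pt²⁺/Pt couple has the larger reduction potential, so it is the cathode: E°cell = +1.21 − (−0.76) = +1.97 V and n = 2.
Rearranging E = E° − (0.0592/n)·log Q gives log Q = 2(+1.97 − (+1.986))/0.0592 = −0.541.
The balanced reaction is Pt2+(aq) + Zn(s) → Pt(s) + Zn2+(aq), so Q = [Zn2+(aq)] / [Pt2+(aq)].
Isolating [Pt2+(aq)] in Q = 10^{−0.541} yields log [Pt2+(aq)] = −1.787, i.e. 0.016 M.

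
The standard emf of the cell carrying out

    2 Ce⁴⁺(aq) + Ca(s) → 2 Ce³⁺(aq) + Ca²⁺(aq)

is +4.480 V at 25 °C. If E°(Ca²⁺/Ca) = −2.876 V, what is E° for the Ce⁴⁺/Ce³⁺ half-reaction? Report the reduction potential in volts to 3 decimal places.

+1.604 V

In the reaction as written the Ce⁴⁺/Ce³⁺ couple is reduced (cathode) and Ca²⁺/Ca is oxidized (anode), so E°cell = E°(Ce⁴⁺/Ce³⁺) − E°(Ca²⁺/Ca).
E°(Ce⁴⁺/Ce³⁺) = E°cell + E°(anode) = +4.480 + (−2.876) = +1.604 V.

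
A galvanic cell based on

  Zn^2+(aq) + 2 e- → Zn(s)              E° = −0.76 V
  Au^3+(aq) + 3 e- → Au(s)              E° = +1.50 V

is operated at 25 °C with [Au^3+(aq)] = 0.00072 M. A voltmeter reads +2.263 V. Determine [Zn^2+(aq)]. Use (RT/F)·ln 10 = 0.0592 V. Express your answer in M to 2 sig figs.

0.0064 M

Au³⁺/Au is the cathode (higher E°); E°cell = +1.50 − (−0.76) = +2.26 V with n = 6.
Rearranging E = E° − (0.0592/n)·log Q gives log Q = 6(+2.26 − (+2.263))/0.0592 = −0.304.
The balanced reaction is 2 Au^3+(aq) + 3 Zn(s) → 2 Au(s) + 3 Zn^2+(aq), so Q = [Zn^2+(aq)]^3 / [Au^3+(aq)]^2.
Isolating [Zn^2+(aq)] in Q = 10^{−0.304} yields log [Zn^2+(aq)] = −2.196, i.e. 0.0064 M.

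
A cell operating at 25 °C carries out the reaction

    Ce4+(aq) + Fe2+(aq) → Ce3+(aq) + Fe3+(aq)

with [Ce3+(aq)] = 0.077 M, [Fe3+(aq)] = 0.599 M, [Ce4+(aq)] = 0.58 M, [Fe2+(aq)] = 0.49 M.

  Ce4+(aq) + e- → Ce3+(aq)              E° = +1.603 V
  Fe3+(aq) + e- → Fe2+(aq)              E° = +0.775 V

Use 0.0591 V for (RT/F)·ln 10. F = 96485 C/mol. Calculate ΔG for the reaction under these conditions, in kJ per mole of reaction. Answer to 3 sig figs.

−84.4 kJ/mol

With Ce⁴⁺/Ce³⁺ reduced at the cathode, E°cell = +1.603 − (+0.775) = +0.828 V and n = 1.
Q = ([Ce3+(aq)]·[Fe3+(aq)]) / ([Ce4+(aq)]·[Fe2+(aq)]) = 0.162, so log Q = −0.790 and E = +0.828 − (0.0591/1)(−0.790) = +0.8747 V.
ΔG = −nFE = −(1)(96485)(+0.8747) J/mol = −84.4 kJ/mol.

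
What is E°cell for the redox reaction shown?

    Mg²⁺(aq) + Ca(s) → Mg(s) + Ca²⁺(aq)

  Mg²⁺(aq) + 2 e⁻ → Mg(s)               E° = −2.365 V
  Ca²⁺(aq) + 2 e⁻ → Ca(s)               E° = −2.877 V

Mg²⁺(aq) gains electrons, so the Mg²⁺/Mg couple is the cathode; the Ca²⁺/Ca couple is the anode.
E°cell = E°(cathode) − E°(anode) = −2.365 − (−2.877) = +0.512 V.

+0.512 V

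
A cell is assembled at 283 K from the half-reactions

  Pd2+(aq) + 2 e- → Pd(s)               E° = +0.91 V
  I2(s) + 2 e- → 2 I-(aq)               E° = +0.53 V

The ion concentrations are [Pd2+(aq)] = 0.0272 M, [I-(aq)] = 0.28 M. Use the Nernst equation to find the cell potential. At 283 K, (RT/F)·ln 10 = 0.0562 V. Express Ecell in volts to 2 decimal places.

+0.30 V

The Pd²⁺/Pd couple has the more positive E°, so it is the cathode; I₂/I⁻ is the anode.
The standard potential is +0.91 − (+0.53) = +0.38 V and the balanced reaction transfers n = 2 electrons.
For the overall reaction Pd2+(aq) + 2 I-(aq) → Pd(s) + I2(s), Q = 1 / ([Pd2+(aq)]·[I-(aq)]^2) = 469, giving log Q = 2.671.
By the Nernst equation, E = +0.38 − (0.0562/2)·(2.671) = +0.30 V.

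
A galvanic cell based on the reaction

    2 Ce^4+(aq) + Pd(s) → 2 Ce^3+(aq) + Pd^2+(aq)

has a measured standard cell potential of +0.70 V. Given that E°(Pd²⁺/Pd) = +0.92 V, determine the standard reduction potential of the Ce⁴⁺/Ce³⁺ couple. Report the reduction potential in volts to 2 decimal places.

In the reaction as written the Ce⁴⁺/Ce³⁺ couple is reduced (cathode) and Pd²⁺/Pd is oxidized (anode), so E°cell = E°(Ce⁴⁺/Ce³⁺) − E°(Pd²⁺/Pd).
E°(Ce⁴⁺/Ce³⁺) = E°cell + E°(anode) = +0.70 + (+0.92) = +1.62 V.

+1.62 V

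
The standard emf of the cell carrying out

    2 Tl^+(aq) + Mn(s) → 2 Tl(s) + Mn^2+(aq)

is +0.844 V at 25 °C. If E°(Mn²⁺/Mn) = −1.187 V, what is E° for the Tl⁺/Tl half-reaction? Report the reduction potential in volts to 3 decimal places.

−0.343 V

In the reaction as written the Tl⁺/Tl couple is reduced (cathode) and Mn²⁺/Mn is oxidized (anode), so E°cell = E°(Tl⁺/Tl) − E°(Mn²⁺/Mn).
E°(Tl⁺/Tl) = E°cell + E°(anode) = +0.844 + (−1.187) = −0.343 V.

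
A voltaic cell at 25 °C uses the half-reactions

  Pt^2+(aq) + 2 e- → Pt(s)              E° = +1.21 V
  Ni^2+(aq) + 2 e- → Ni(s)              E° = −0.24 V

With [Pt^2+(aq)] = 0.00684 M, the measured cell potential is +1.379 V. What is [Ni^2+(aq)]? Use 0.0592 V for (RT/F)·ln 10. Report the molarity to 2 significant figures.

With Pt²⁺/Pt at the cathode and Ni²⁺/Ni at the anode, E°cell = +1.21 − (−0.24) = +1.45 V (n = 2).
Rearranging E = E° − (0.0592/n)·log Q gives log Q = 2(+1.45 − (+1.379))/0.0592 = 2.399.
Balancing electrons gives Pt^2+(aq) + Ni(s) → Pt(s) + Ni^2+(aq); thus Q = [Ni^2+(aq)] / [Pt^2+(aq)].
Substituting the known concentrations and solving, log [Ni^2+(aq)] = 0.234 and [Ni^2+(aq)] = 1.7 M.

1.7 M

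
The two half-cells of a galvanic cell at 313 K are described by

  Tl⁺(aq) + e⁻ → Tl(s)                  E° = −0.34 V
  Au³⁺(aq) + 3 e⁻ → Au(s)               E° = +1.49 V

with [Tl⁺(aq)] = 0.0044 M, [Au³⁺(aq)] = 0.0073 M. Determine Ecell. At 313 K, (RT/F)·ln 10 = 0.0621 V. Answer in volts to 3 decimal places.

Since E°(Au³⁺/Au) > E°(Tl⁺/Tl), Au³⁺/Au serves as the cathode.
E°cell = +1.49 − (−0.34) = +1.83 V, with n = 3 electrons transferred.
Balancing gives Au³⁺(aq) + 3 Tl(s) → Au(s) + 3 Tl⁺(aq); hence Q = [Tl⁺(aq)]^3 / [Au³⁺(aq)] = 1.17×10^−5 (log Q = −4.933).
By the Nernst equation, E = +1.83 − (0.0621/3)·(−4.933) = +1.932 V.

+1.932 V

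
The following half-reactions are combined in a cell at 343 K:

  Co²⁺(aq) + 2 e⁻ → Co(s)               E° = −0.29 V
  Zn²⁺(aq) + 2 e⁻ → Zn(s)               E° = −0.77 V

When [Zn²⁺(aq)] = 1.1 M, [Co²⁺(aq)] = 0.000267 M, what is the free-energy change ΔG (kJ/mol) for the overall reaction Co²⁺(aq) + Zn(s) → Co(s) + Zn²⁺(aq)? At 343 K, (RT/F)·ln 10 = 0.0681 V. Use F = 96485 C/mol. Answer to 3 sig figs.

−68.9 kJ/mol

E°cell = −0.29 − (−0.77) = +0.48 V; the balanced reaction transfers n = 2 electrons.
Here Q = [Zn²⁺(aq)] / [Co²⁺(aq)] = 4.12×10^3 (log Q = 3.615), giving E = +0.48 − (0.0681/2)·(3.615) = +0.3569 V.
Then ΔG = −nFE = −2 × 96485 × +0.3569 J/mol = −68.9 kJ/mol.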